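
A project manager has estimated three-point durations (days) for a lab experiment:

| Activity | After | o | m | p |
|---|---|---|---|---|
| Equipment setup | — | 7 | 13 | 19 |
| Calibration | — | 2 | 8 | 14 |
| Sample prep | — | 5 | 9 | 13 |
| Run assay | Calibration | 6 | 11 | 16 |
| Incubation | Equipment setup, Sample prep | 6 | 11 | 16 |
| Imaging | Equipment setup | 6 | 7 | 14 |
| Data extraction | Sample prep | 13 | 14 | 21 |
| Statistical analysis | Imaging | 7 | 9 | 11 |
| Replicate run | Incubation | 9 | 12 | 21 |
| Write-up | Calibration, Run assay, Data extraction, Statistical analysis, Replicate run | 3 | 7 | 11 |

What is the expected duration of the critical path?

te_Equipment setup = (7 + 4·13 + 19)/6 = 78/6 = 13
te_Calibration = (2 + 4·8 + 14)/6 = 48/6 = 8
te_Sample prep = (5 + 4·9 + 13)/6 = 54/6 = 9
te_Run assay = (6 + 4·11 + 16)/6 = 66/6 = 11
te_Incubation = (6 + 4·11 + 16)/6 = 66/6 = 11
te_Imaging = (6 + 4·7 + 14)/6 = 48/6 = 8
te_Data extraction = (13 + 4·14 + 21)/6 = 90/6 = 15
te_Statistical analysis = (7 + 4·9 + 11)/6 = 54/6 = 9
te_Replicate run = (9 + 4·12 + 21)/6 = 78/6 = 13
te_Write-up = (3 + 4·7 + 11)/6 = 42/6 = 7

Forward pass:
ES_Equipment setup = 0; EF_Equipment setup = 13
ES_Calibration = 0; EF_Calibration = 8
ES_Sample prep = 0; EF_Sample prep = 9
ES_Run assay = 8; EF_Run assay = 8+11 = 19
ES_Incubation = max(EF_Equipment setup=13, EF_Sample prep=9) = 13; EF_Incubation = 13+11 = 24
ES_Imaging = 13; EF_Imaging = 13+8 = 21
ES_Data extraction = 9; EF_Data extraction = 9+15 = 24
ES_Statistical analysis = 21; EF_Statistical analysis = 21+9 = 30
ES_Replicate run = 24; EF_Replicate run = 24+13 = 37
ES_Write-up = max(EF_Calibration=8, EF_Run assay=19, EF_Data extraction=24, EF_Statistical analysis=30, EF_Replicate run=37) = 37; EF_Write-up = 37+7 = 44
Expected project duration μ = 44 days. Critical path: Equipment setup → Incubation → Replicate run → Write-up.

44 days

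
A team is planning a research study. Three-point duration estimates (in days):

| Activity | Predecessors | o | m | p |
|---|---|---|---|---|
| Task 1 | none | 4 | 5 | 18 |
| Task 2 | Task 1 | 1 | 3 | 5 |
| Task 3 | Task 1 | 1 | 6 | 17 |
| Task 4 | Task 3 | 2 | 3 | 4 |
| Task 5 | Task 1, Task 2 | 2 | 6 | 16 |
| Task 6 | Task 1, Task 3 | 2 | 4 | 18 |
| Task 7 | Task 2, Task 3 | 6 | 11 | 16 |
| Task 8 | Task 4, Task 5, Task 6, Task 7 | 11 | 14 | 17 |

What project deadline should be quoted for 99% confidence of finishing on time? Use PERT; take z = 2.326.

te_Task 1 = (4 + 4·5 + 18)/6 = 42/6 = 7; σ²_Task 1 = ((18−4)/6)² = 5.444
te_Task 2 = (1 + 4·3 + 5)/6 = 18/6 = 3; σ²_Task 2 = ((5−1)/6)² = 0.444
te_Task 3 = (1 + 4·6 + 17)/6 = 42/6 = 7; σ²_Task 3 = ((17−1)/6)² = 7.111
te_Task 4 = (2 + 4·3 + 4)/6 = 18/6 = 3; σ²_Task 4 = ((4−2)/6)² = 0.111
te_Task 5 = (2 + 4·6 + 16)/6 = 42/6 = 7; σ²_Task 5 = ((16−2)/6)² = 5.444
te_Task 6 = (2 + 4·4 + 18)/6 = 36/6 = 6; σ²_Task 6 = ((18−2)/6)² = 7.111
te_Task 7 = (6 + 4·11 + 16)/6 = 66/6 = 11; σ²_Task 7 = ((16−6)/6)² = 2.778
te_Task 8 = (11 + 4·14 + 17)/6 = 84/6 = 14; σ²_Task 8 = ((17−11)/6)² = 1.000

Forward pass:
ES_Task 1 = 0; EF_Task 1 = 7
ES_Task 2 = 7; EF_Task 2 = 7+3 = 10
ES_Task 3 = 7; EF_Task 3 = 7+7 = 14
ES_Task 4 = 14; EF_Task 4 = 14+3 = 17
ES_Task 5 = max(EF_Task 1=7, EF_Task 2=10) = 10; EF_Task 5 = 10+7 = 17
ES_Task 6 = max(EF_Task 1=7, EF_Task 3=14) = 14; EF_Task 6 = 14+6 = 20
ES_Task 7 = max(EF_Task 2=10, EF_Task 3=14) = 14; EF_Task 7 = 14+11 = 25
ES_Task 8 = max(EF_Task 4=17, EF_Task 5=17, EF_Task 6=20, EF_Task 7=25) = 25; EF_Task 8 = 25+14 = 39
Expected project duration μ = 39 days. Critical path: Task 1 → Task 3 → Task 7 → Task 8.

Variance along critical path = 5.444 + 7.111 + 2.778 + 1.000 = 16.333; σ = 4.041 days.
D = μ + z·σ = 39 + 2.326·4.041 = 48.4 days

48.4 days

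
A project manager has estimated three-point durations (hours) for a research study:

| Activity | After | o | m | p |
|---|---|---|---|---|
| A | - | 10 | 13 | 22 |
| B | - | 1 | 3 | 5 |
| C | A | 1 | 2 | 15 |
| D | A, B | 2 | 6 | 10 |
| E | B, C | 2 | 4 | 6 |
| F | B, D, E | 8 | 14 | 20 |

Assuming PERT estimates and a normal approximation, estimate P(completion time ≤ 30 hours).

0.054

te_A = (10 + 4·13 + 22)/6 = 84/6 = 14; σ²_A = ((22−10)/6)² = 4.000
te_B = (1 + 4·3 + 5)/6 = 18/6 = 3; σ²_B = ((5−1)/6)² = 0.444
te_C = (1 + 4·2 + 15)/6 = 24/6 = 4; σ²_C = ((15−1)/6)² = 5.444
te_D = (2 + 4·6 + 10)/6 = 36/6 = 6; σ²_D = ((10−2)/6)² = 1.778
te_E = (2 + 4·4 + 6)/6 = 24/6 = 4; σ²_E = ((6−2)/6)² = 0.444
te_F = (8 + 4·14 + 20)/6 = 84/6 = 14; σ²_F = ((20−8)/6)² = 4.000

Forward pass:
ES_A = 0; EF_A = 14
ES_B = 0; EF_B = 3
ES_C = 14; EF_C = 14+4 = 18
ES_D = max(EF_A=14, EF_B=3) = 14; EF_D = 14+6 = 20
ES_E = max(EF_B=3, EF_C=18) = 18; EF_E = 18+4 = 22
ES_F = max(EF_B=3, EF_D=20, EF_E=22) = 22; EF_F = 22+14 = 36
Expected project duration μ = 36 hours. Critical path: A → C → E → F.

Variance along critical path = 4.000 + 5.444 + 0.444 + 4.000 = 13.889; σ = √13.889 = 3.727 hours.
Z = (30 − 36) / 3.727 = -1.610
P(T ≤ 30) = Φ(-1.610) ≈ 0.054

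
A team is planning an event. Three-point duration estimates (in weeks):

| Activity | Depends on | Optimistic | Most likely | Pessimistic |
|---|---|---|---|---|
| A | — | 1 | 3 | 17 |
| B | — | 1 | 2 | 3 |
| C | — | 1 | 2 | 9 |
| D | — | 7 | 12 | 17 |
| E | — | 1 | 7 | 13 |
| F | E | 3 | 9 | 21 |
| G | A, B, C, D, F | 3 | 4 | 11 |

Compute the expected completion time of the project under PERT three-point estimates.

22 weeks

te_A = (1 + 4·3 + 17)/6 = 30/6 = 5
te_B = (1 + 4·2 + 3)/6 = 12/6 = 2
te_C = (1 + 4·2 + 9)/6 = 18/6 = 3
te_D = (7 + 4·12 + 17)/6 = 72/6 = 12
te_E = (1 + 4·7 + 13)/6 = 42/6 = 7
te_F = (3 + 4·9 + 21)/6 = 60/6 = 10
te_G = (3 + 4·4 + 11)/6 = 30/6 = 5

Forward pass:
ES_A = 0; EF_A = 5
ES_B = 0; EF_B = 2
ES_C = 0; EF_C = 3
ES_D = 0; EF_D = 12
ES_E = 0; EF_E = 7
ES_F = 7; EF_F = 7+10 = 17
ES_G = max(EF_A=5, EF_B=2, EF_C=3, EF_D=12, EF_F=17) = 17; EF_G = 17+5 = 22
Expected project duration μ = 22 weeks. Critical path: E → F → G.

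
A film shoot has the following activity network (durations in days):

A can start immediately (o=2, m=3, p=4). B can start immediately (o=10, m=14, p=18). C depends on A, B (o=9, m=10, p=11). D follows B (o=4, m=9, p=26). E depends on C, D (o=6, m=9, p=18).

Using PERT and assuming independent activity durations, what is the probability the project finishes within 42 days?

0.945

te_A = (2 + 4·3 + 4)/6 = 18/6 = 3; σ²_A = ((4−2)/6)² = 0.111
te_B = (10 + 4·14 + 18)/6 = 84/6 = 14; σ²_B = ((18−10)/6)² = 1.778
te_C = (9 + 4·10 + 11)/6 = 60/6 = 10; σ²_C = ((11−9)/6)² = 0.111
te_D = (4 + 4·9 + 26)/6 = 66/6 = 11; σ²_D = ((26−4)/6)² = 13.444
te_E = (6 + 4·9 + 18)/6 = 60/6 = 10; σ²_E = ((18−6)/6)² = 4.000

Forward pass:
ES_A = 0; EF_A = 3
ES_B = 0; EF_B = 14
ES_C = max(EF_A=3, EF_B=14) = 14; EF_C = 14+10 = 24
ES_D = 14; EF_D = 14+11 = 25
ES_E = max(EF_C=24, EF_D=25) = 25; EF_E = 25+10 = 35
Expected project duration μ = 35 days. Critical path: B → D → E.

Variance along critical path = 1.778 + 13.444 + 4.000 = 19.222; σ = √19.222 = 4.384 days.
Z = (42 − 35) / 4.384 = 1.597
P(T ≤ 42) = Φ(1.597) ≈ 0.945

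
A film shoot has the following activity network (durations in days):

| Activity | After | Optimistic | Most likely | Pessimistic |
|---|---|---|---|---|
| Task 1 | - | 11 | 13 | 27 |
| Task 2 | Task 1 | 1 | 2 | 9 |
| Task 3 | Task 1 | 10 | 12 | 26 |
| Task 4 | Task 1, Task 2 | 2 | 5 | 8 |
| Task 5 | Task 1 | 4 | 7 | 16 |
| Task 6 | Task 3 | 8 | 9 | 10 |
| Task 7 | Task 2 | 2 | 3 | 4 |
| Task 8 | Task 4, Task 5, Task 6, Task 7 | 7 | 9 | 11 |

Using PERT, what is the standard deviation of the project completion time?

te_Task 1 = (11 + 4·13 + 27)/6 = 90/6 = 15; σ²_Task 1 = ((27−11)/6)² = 7.111
te_Task 2 = (1 + 4·2 + 9)/6 = 18/6 = 3; σ²_Task 2 = ((9−1)/6)² = 1.778
te_Task 3 = (10 + 4·12 + 26)/6 = 84/6 = 14; σ²_Task 3 = ((26−10)/6)² = 7.111
te_Task 4 = (2 + 4·5 + 8)/6 = 30/6 = 5; σ²_Task 4 = ((8−2)/6)² = 1.000
te_Task 5 = (4 + 4·7 + 16)/6 = 48/6 = 8; σ²_Task 5 = ((16−4)/6)² = 4.000
te_Task 6 = (8 + 4·9 + 10)/6 = 54/6 = 9; σ²_Task 6 = ((10−8)/6)² = 0.111
te_Task 7 = (2 + 4·3 + 4)/6 = 18/6 = 3; σ²_Task 7 = ((4−2)/6)² = 0.111
te_Task 8 = (7 + 4·9 + 11)/6 = 54/6 = 9; σ²_Task 8 = ((11−7)/6)² = 0.444

Forward pass:
ES_Task 1 = 0; EF_Task 1 = 15
ES_Task 2 = 15; EF_Task 2 = 15+3 = 18
ES_Task 3 = 15; EF_Task 3 = 15+14 = 29
ES_Task 4 = max(EF_Task 1=15, EF_Task 2=18) = 18; EF_Task 4 = 18+5 = 23
ES_Task 5 = 15; EF_Task 5 = 15+8 = 23
ES_Task 6 = 29; EF_Task 6 = 29+9 = 38
ES_Task 7 = 18; EF_Task 7 = 18+3 = 21
ES_Task 8 = max(EF_Task 4=23, EF_Task 5=23, EF_Task 6=38, EF_Task 7=21) = 38; EF_Task 8 = 38+9 = 47
Expected project duration μ = 47 days. Critical path: Task 1 → Task 3 → Task 6 → Task 8.

Variance along critical path = 7.111 + 7.111 + 0.111 + 0.444 = 14.778
σ = √14.778 = 3.844 days

3.84 days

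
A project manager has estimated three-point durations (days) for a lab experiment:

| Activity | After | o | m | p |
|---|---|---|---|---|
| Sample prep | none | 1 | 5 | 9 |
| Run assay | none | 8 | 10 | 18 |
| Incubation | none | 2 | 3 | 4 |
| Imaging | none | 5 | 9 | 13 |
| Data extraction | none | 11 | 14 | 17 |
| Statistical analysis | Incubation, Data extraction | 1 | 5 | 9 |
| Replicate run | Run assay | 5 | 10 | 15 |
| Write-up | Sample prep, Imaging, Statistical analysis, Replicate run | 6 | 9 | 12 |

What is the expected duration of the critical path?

30 days

te_Sample prep = (1 + 4·5 + 9)/6 = 30/6 = 5
te_Run assay = (8 + 4·10 + 18)/6 = 66/6 = 11
te_Incubation = (2 + 4·3 + 4)/6 = 18/6 = 3
te_Imaging = (5 + 4·9 + 13)/6 = 54/6 = 9
te_Data extraction = (11 + 4·14 + 17)/6 = 84/6 = 14
te_Statistical analysis = (1 + 4·5 + 9)/6 = 30/6 = 5
te_Replicate run = (5 + 4·10 + 15)/6 = 60/6 = 10
te_Write-up = (6 + 4·9 + 12)/6 = 54/6 = 9

Forward pass:
ES_Sample prep = 0; EF_Sample prep = 5
ES_Run assay = 0; EF_Run assay = 11
ES_Incubation = 0; EF_Incubation = 3
ES_Imaging = 0; EF_Imaging = 9
ES_Data extraction = 0; EF_Data extraction = 14
ES_Statistical analysis = max(EF_Incubation=3, EF_Data extraction=14) = 14; EF_Statistical analysis = 14+5 = 19
ES_Replicate run = 11; EF_Replicate run = 11+10 = 21
ES_Write-up = max(EF_Sample prep=5, EF_Imaging=9, EF_Statistical analysis=19, EF_Replicate run=21) = 21; EF_Write-up = 21+9 = 30
Expected project duration μ = 30 days. Critical path: Run assay → Replicate run → Write-up.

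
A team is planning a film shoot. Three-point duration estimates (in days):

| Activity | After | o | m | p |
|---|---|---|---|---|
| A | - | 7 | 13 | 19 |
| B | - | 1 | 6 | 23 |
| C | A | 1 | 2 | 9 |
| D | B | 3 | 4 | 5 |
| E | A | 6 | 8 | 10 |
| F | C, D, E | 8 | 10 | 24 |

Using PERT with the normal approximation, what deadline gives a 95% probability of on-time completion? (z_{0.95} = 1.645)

38.6 days

te_A = (7 + 4·13 + 19)/6 = 78/6 = 13; σ²_A = ((19−7)/6)² = 4.000
te_B = (1 + 4·6 + 23)/6 = 48/6 = 8; σ²_B = ((23−1)/6)² = 13.444
te_C = (1 + 4·2 + 9)/6 = 18/6 = 3; σ²_C = ((9−1)/6)² = 1.778
te_D = (3 + 4·4 + 5)/6 = 24/6 = 4; σ²_D = ((5−3)/6)² = 0.111
te_E = (6 + 4·8 + 10)/6 = 48/6 = 8; σ²_E = ((10−6)/6)² = 0.444
te_F = (8 + 4·10 + 24)/6 = 72/6 = 12; σ²_F = ((24−8)/6)² = 7.111

Forward pass:
ES_A = 0; EF_A = 13
ES_B = 0; EF_B = 8
ES_C = 13; EF_C = 13+3 = 16
ES_D = 8; EF_D = 8+4 = 12
ES_E = 13; EF_E = 13+8 = 21
ES_F = max(EF_C=16, EF_D=12, EF_E=21) = 21; EF_F = 21+12 = 33
Expected project duration μ = 33 days. Critical path: A → E → F.

Variance along critical path = 4.000 + 0.444 + 7.111 = 11.556; σ = 3.399 days.
D = μ + z·σ = 33 + 1.645·3.399 = 38.6 days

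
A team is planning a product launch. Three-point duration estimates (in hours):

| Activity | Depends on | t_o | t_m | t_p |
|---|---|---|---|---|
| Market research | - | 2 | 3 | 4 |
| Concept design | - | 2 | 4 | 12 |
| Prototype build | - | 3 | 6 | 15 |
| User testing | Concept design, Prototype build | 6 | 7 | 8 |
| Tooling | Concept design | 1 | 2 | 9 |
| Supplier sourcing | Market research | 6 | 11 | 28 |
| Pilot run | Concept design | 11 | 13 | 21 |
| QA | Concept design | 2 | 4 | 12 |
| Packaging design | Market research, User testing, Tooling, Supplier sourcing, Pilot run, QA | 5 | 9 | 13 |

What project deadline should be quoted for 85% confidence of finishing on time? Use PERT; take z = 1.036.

te_Market research = (2 + 4·3 + 4)/6 = 18/6 = 3; σ²_Market research = ((4−2)/6)² = 0.111
te_Concept design = (2 + 4·4 + 12)/6 = 30/6 = 5; σ²_Concept design = ((12−2)/6)² = 2.778
te_Prototype build = (3 + 4·6 + 15)/6 = 42/6 = 7; σ²_Prototype build = ((15−3)/6)² = 4.000
te_User testing = (6 + 4·7 + 8)/6 = 42/6 = 7; σ²_User testing = ((8−6)/6)² = 0.111
te_Tooling = (1 + 4·2 + 9)/6 = 18/6 = 3; σ²_Tooling = ((9−1)/6)² = 1.778
te_Supplier sourcing = (6 + 4·11 + 28)/6 = 78/6 = 13; σ²_Supplier sourcing = ((28−6)/6)² = 13.444
te_Pilot run = (11 + 4·13 + 21)/6 = 84/6 = 14; σ²_Pilot run = ((21−11)/6)² = 2.778
te_QA = (2 + 4·4 + 12)/6 = 30/6 = 5; σ²_QA = ((12−2)/6)² = 2.778
te_Packaging design = (5 + 4·9 + 13)/6 = 54/6 = 9; σ²_Packaging design = ((13−5)/6)² = 1.778

Forward pass:
ES_Market research = 0; EF_Market research = 3
ES_Concept design = 0; EF_Concept design = 5
ES_Prototype build = 0; EF_Prototype build = 7
ES_User testing = max(EF_Concept design=5, EF_Prototype build=7) = 7; EF_User testing = 7+7 = 14
ES_Tooling = 5; EF_Tooling = 5+3 = 8
ES_Supplier sourcing = 3; EF_Supplier sourcing = 3+13 = 16
ES_Pilot run = 5; EF_Pilot run = 5+14 = 19
ES_QA = 5; EF_QA = 5+5 = 10
ES_Packaging design = max(EF_Market research=3, EF_User testing=14, EF_Tooling=8, EF_Supplier sourcing=16, EF_Pilot run=19, EF_QA=10) = 19; EF_Packaging design = 19+9 = 28
Expected project duration μ = 28 hours. Critical path: Concept design → Pilot run → Packaging design.

Variance along critical path = 2.778 + 2.778 + 1.778 = 7.333; σ = 2.708 hours.
D = μ + z·σ = 28 + 1.036·2.708 = 30.8 hours

30.8 hours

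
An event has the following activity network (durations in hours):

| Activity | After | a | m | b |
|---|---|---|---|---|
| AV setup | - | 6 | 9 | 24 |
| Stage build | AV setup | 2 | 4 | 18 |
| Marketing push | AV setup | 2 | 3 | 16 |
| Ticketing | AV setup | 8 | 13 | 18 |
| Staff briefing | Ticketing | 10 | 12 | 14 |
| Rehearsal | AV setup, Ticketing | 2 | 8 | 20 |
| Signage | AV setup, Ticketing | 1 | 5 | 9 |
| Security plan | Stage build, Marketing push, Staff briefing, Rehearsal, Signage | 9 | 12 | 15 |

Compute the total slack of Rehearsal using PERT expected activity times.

te_AV setup = (6 + 4·9 + 24)/6 = 66/6 = 11
te_Stage build = (2 + 4·4 + 18)/6 = 36/6 = 6
te_Marketing push = (2 + 4·3 + 16)/6 = 30/6 = 5
te_Ticketing = (8 + 4·13 + 18)/6 = 78/6 = 13
te_Staff briefing = (10 + 4·12 + 14)/6 = 72/6 = 12
te_Rehearsal = (2 + 4·8 + 20)/6 = 54/6 = 9
te_Signage = (1 + 4·5 + 9)/6 = 30/6 = 5
te_Security plan = (9 + 4·12 + 15)/6 = 72/6 = 12

Forward pass:
ES_AV setup = 0; EF_AV setup = 11
ES_Stage build = 11; EF_Stage build = 11+6 = 17
ES_Marketing push = 11; EF_Marketing push = 11+5 = 16
ES_Ticketing = 11; EF_Ticketing = 11+13 = 24
ES_Staff briefing = 24; EF_Staff briefing = 24+12 = 36
ES_Rehearsal = max(EF_AV setup=11, EF_Ticketing=24) = 24; EF_Rehearsal = 24+9 = 33
ES_Signage = max(EF_AV setup=11, EF_Ticketing=24) = 24; EF_Signage = 24+5 = 29
ES_Security plan = max(EF_Stage build=17, EF_Marketing push=16, EF_Staff briefing=36, EF_Rehearsal=33, EF_Signage=29) = 36; EF_Security plan = 36+12 = 48
Expected project duration μ = 48 hours. Critical path: AV setup → Ticketing → Staff briefing → Security plan.

Backward pass:
LF_Security plan = 48; LS_Security plan = 48−12 = 36
LF_Signage = LS_Security plan = 36; LS_Signage = 36−5 = 31
LF_Rehearsal = LS_Security plan = 36; LS_Rehearsal = 36−9 = 27
LF_Staff briefing = LS_Security plan = 36; LS_Staff briefing = 36−12 = 24
LF_Ticketing = min(LS_Staff briefing=24, LS_Rehearsal=27, LS_Signage=31) = 24; LS_Ticketing = 24−13 = 11
LF_Marketing push = LS_Security plan = 36; LS_Marketing push = 36−5 = 31
LF_Stage build = LS_Security plan = 36; LS_Stage build = 36−6 = 30
LF_AV setup = min(LS_Stage build=30, LS_Marketing push=31, LS_Ticketing=11, LS_Rehearsal=27, LS_Signage=31) = 11; LS_AV setup = 11−11 = 0
Slack_Rehearsal = LS_Rehearsal − ES_Rehearsal = 27 − 24 = 3

3 hours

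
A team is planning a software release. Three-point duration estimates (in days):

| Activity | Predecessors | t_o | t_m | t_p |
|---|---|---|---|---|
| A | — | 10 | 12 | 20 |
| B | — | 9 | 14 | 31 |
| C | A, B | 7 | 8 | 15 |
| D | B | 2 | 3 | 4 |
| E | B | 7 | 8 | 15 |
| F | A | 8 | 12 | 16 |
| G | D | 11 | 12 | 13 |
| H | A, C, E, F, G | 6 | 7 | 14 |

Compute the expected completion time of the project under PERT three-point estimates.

te_A = (10 + 4·12 + 20)/6 = 78/6 = 13
te_B = (9 + 4·14 + 31)/6 = 96/6 = 16
te_C = (7 + 4·8 + 15)/6 = 54/6 = 9
te_D = (2 + 4·3 + 4)/6 = 18/6 = 3
te_E = (7 + 4·8 + 15)/6 = 54/6 = 9
te_F = (8 + 4·12 + 16)/6 = 72/6 = 12
te_G = (11 + 4·12 + 13)/6 = 72/6 = 12
te_H = (6 + 4·7 + 14)/6 = 48/6 = 8

Forward pass:
ES_A = 0; EF_A = 13
ES_B = 0; EF_B = 16
ES_C = max(EF_A=13, EF_B=16) = 16; EF_C = 16+9 = 25
ES_D = 16; EF_D = 16+3 = 19
ES_E = 16; EF_E = 16+9 = 25
ES_F = 13; EF_F = 13+12 = 25
ES_G = 19; EF_G = 19+12 = 31
ES_H = max(EF_A=13, EF_C=25, EF_E=25, EF_F=25, EF_G=31) = 31; EF_H = 31+8 = 39
Expected project duration μ = 39 days. Critical path: B → D → G → H.

39 days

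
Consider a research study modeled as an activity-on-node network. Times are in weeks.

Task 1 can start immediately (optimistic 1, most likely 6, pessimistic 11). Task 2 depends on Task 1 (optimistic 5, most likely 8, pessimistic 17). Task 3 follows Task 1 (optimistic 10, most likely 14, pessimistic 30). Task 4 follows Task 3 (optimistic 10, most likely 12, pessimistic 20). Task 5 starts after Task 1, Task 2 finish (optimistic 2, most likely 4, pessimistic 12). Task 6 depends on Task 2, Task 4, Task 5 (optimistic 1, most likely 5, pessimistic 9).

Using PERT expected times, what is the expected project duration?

40 weeks

te_Task 1 = (1 + 4·6 + 11)/6 = 36/6 = 6
te_Task 2 = (5 + 4·8 + 17)/6 = 54/6 = 9
te_Task 3 = (10 + 4·14 + 30)/6 = 96/6 = 16
te_Task 4 = (10 + 4·12 + 20)/6 = 78/6 = 13
te_Task 5 = (2 + 4·4 + 12)/6 = 30/6 = 5
te_Task 6 = (1 + 4·5 + 9)/6 = 30/6 = 5

Forward pass:
ES_Task 1 = 0; EF_Task 1 = 6
ES_Task 2 = 6; EF_Task 2 = 6+9 = 15
ES_Task 3 = 6; EF_Task 3 = 6+16 = 22
ES_Task 4 = 22; EF_Task 4 = 22+13 = 35
ES_Task 5 = max(EF_Task 1=6, EF_Task 2=15) = 15; EF_Task 5 = 15+5 = 20
ES_Task 6 = max(EF_Task 2=15, EF_Task 4=35, EF_Task 5=20) = 35; EF_Task 6 = 35+5 = 40
Expected project duration μ = 40 weeks. Critical path: Task 1 → Task 3 → Task 4 → Task 6.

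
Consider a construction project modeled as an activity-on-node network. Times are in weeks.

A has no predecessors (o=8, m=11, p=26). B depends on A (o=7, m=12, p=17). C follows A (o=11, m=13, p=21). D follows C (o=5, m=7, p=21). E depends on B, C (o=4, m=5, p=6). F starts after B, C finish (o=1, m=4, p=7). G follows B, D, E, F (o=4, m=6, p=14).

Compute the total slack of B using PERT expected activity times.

te_A = (8 + 4·11 + 26)/6 = 78/6 = 13
te_B = (7 + 4·12 + 17)/6 = 72/6 = 12
te_C = (11 + 4·13 + 21)/6 = 84/6 = 14
te_D = (5 + 4·7 + 21)/6 = 54/6 = 9
te_E = (4 + 4·5 + 6)/6 = 30/6 = 5
te_F = (1 + 4·4 + 7)/6 = 24/6 = 4
te_G = (4 + 4·6 + 14)/6 = 42/6 = 7

Forward pass:
ES_A = 0; EF_A = 13
ES_B = 13; EF_B = 13+12 = 25
ES_C = 13; EF_C = 13+14 = 27
ES_D = 27; EF_D = 27+9 = 36
ES_E = max(EF_B=25, EF_C=27) = 27; EF_E = 27+5 = 32
ES_F = max(EF_B=25, EF_C=27) = 27; EF_F = 27+4 = 31
ES_G = max(EF_B=25, EF_D=36, EF_E=32, EF_F=31) = 36; EF_G = 36+7 = 43
Expected project duration μ = 43 weeks. Critical path: A → C → D → G.

Backward pass:
LF_G = 43; LS_G = 43−7 = 36
LF_F = LS_G = 36; LS_F = 36−4 = 32
LF_E = LS_G = 36; LS_E = 36−5 = 31
LF_D = LS_G = 36; LS_D = 36−9 = 27
LF_C = min(LS_D=27, LS_E=31, LS_F=32) = 27; LS_C = 27−14 = 13
LF_B = min(LS_E=31, LS_F=32, LS_G=36) = 31; LS_B = 31−12 = 19
LF_A = min(LS_B=19, LS_C=13) = 13; LS_A = 13−13 = 0
Slack_B = LS_B − ES_B = 19 − 13 = 6

6 weeks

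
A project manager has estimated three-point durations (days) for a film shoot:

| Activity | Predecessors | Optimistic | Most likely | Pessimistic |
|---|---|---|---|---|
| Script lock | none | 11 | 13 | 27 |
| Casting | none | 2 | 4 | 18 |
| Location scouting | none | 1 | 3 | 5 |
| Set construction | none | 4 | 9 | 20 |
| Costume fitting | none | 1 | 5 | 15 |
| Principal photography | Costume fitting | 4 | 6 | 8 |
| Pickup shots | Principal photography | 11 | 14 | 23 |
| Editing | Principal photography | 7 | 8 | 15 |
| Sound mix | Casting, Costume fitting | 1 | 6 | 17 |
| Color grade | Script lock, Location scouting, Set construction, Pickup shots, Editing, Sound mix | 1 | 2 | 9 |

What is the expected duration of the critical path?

te_Script lock = (11 + 4·13 + 27)/6 = 90/6 = 15
te_Casting = (2 + 4·4 + 18)/6 = 36/6 = 6
te_Location scouting = (1 + 4·3 + 5)/6 = 18/6 = 3
te_Set construction = (4 + 4·9 + 20)/6 = 60/6 = 10
te_Costume fitting = (1 + 4·5 + 15)/6 = 36/6 = 6
te_Principal photography = (4 + 4·6 + 8)/6 = 36/6 = 6
te_Pickup shots = (11 + 4·14 + 23)/6 = 90/6 = 15
te_Editing = (7 + 4·8 + 15)/6 = 54/6 = 9
te_Sound mix = (1 + 4·6 + 17)/6 = 42/6 = 7
te_Color grade = (1 + 4·2 + 9)/6 = 18/6 = 3

Forward pass:
ES_Script lock = 0; EF_Script lock = 15
ES_Casting = 0; EF_Casting = 6
ES_Location scouting = 0; EF_Location scouting = 3
ES_Set construction = 0; EF_Set construction = 10
ES_Costume fitting = 0; EF_Costume fitting = 6
ES_Principal photography = 6; EF_Principal photography = 6+6 = 12
ES_Pickup shots = 12; EF_Pickup shots = 12+15 = 27
ES_Editing = 12; EF_Editing = 12+9 = 21
ES_Sound mix = max(EF_Casting=6, EF_Costume fitting=6) = 6; EF_Sound mix = 6+7 = 13
ES_Color grade = max(EF_Script lock=15, EF_Location scouting=3, EF_Set construction=10, EF_Pickup shots=27, EF_Editing=21, EF_Sound mix=13) = 27; EF_Color grade = 27+3 = 30
Expected project duration μ = 30 days. Critical path: Costume fitting → Principal photography → Pickup shots → Color grade.

30 days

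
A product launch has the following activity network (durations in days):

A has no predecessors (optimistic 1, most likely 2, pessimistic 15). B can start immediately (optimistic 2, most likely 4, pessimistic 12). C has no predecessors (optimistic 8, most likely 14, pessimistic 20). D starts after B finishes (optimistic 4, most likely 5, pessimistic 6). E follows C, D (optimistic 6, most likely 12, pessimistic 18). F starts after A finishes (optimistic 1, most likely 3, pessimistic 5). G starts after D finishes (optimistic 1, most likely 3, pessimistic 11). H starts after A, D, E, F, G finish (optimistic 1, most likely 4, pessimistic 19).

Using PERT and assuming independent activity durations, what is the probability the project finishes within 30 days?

0.314

te_A = (1 + 4·2 + 15)/6 = 24/6 = 4; σ²_A = ((15−1)/6)² = 5.444
te_B = (2 + 4·4 + 12)/6 = 30/6 = 5; σ²_B = ((12−2)/6)² = 2.778
te_C = (8 + 4·14 + 20)/6 = 84/6 = 14; σ²_C = ((20−8)/6)² = 4.000
te_D = (4 + 4·5 + 6)/6 = 30/6 = 5; σ²_D = ((6−4)/6)² = 0.111
te_E = (6 + 4·12 + 18)/6 = 72/6 = 12; σ²_E = ((18−6)/6)² = 4.000
te_F = (1 + 4·3 + 5)/6 = 18/6 = 3; σ²_F = ((5−1)/6)² = 0.444
te_G = (1 + 4·3 + 11)/6 = 24/6 = 4; σ²_G = ((11−1)/6)² = 2.778
te_H = (1 + 4·4 + 19)/6 = 36/6 = 6; σ²_H = ((19−1)/6)² = 9.000

Forward pass:
ES_A = 0; EF_A = 4
ES_B = 0; EF_B = 5
ES_C = 0; EF_C = 14
ES_D = 5; EF_D = 5+5 = 10
ES_E = max(EF_C=14, EF_D=10) = 14; EF_E = 14+12 = 26
ES_F = 4; EF_F = 4+3 = 7
ES_G = 10; EF_G = 10+4 = 14
ES_H = max(EF_A=4, EF_D=10, EF_E=26, EF_F=7, EF_G=14) = 26; EF_H = 26+6 = 32
Expected project duration μ = 32 days. Critical path: C → E → H.

Variance along critical path = 4.000 + 4.000 + 9.000 = 17.000; σ = √17.000 = 4.123 days.
Z = (30 − 32) / 4.123 = -0.485
P(T ≤ 30) = Φ(-0.485) ≈ 0.314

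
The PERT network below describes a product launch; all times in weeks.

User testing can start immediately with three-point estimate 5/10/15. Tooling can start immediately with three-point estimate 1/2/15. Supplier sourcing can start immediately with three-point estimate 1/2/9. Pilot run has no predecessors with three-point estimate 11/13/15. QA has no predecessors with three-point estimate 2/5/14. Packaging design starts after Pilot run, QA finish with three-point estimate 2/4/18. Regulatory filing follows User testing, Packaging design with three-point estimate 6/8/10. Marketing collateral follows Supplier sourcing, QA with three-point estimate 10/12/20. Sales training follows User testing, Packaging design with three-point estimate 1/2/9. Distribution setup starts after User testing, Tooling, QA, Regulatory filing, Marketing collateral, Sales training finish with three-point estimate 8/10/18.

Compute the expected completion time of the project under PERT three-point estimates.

te_User testing = (5 + 4·10 + 15)/6 = 60/6 = 10
te_Tooling = (1 + 4·2 + 15)/6 = 24/6 = 4
te_Supplier sourcing = (1 + 4·2 + 9)/6 = 18/6 = 3
te_Pilot run = (11 + 4·13 + 15)/6 = 78/6 = 13
te_QA = (2 + 4·5 + 14)/6 = 36/6 = 6
te_Packaging design = (2 + 4·4 + 18)/6 = 36/6 = 6
te_Regulatory filing = (6 + 4·8 + 10)/6 = 48/6 = 8
te_Marketing collateral = (10 + 4·12 + 20)/6 = 78/6 = 13
te_Sales training = (1 + 4·2 + 9)/6 = 18/6 = 3
te_Distribution setup = (8 + 4·10 + 18)/6 = 66/6 = 11

Forward pass:
ES_User testing = 0; EF_User testing = 10
ES_Tooling = 0; EF_Tooling = 4
ES_Supplier sourcing = 0; EF_Supplier sourcing = 3
ES_Pilot run = 0; EF_Pilot run = 13
ES_QA = 0; EF_QA = 6
ES_Packaging design = max(EF_Pilot run=13, EF_QA=6) = 13; EF_Packaging design = 13+6 = 19
ES_Regulatory filing = max(EF_User testing=10, EF_Packaging design=19) = 19; EF_Regulatory filing = 19+8 = 27
ES_Marketing collateral = max(EF_Supplier sourcing=3, EF_QA=6) = 6; EF_Marketing collateral = 6+13 = 19
ES_Sales training = max(EF_User testing=10, EF_Packaging design=19) = 19; EF_Sales training = 19+3 = 22
ES_Distribution setup = max(EF_User testing=10, EF_Tooling=4, EF_QA=6, EF_Regulatory filing=27, EF_Marketing collateral=19, EF_Sales training=22) = 27; EF_Distribution setup = 27+11 = 38
Expected project duration μ = 38 weeks. Critical path: Pilot run → Packaging design → Regulatory filing → Distribution setup.

38 weeks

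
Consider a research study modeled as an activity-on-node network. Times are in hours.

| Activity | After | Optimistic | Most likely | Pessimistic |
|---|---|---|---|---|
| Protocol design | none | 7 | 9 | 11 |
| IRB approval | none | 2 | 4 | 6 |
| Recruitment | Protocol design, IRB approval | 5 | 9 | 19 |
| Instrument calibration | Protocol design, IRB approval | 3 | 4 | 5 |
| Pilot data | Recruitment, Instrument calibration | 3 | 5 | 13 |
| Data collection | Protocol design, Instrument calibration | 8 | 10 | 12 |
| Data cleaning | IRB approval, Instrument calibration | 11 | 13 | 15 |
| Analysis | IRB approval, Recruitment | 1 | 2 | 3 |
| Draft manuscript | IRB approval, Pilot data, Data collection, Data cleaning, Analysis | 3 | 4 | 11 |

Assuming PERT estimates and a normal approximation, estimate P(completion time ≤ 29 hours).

te_Protocol design = (7 + 4·9 + 11)/6 = 54/6 = 9; σ²_Protocol design = ((11−7)/6)² = 0.444
te_IRB approval = (2 + 4·4 + 6)/6 = 24/6 = 4; σ²_IRB approval = ((6−2)/6)² = 0.444
te_Recruitment = (5 + 4·9 + 19)/6 = 60/6 = 10; σ²_Recruitment = ((19−5)/6)² = 5.444
te_Instrument calibration = (3 + 4·4 + 5)/6 = 24/6 = 4; σ²_Instrument calibration = ((5−3)/6)² = 0.111
te_Pilot data = (3 + 4·5 + 13)/6 = 36/6 = 6; σ²_Pilot data = ((13−3)/6)² = 2.778
te_Data collection = (8 + 4·10 + 12)/6 = 60/6 = 10; σ²_Data collection = ((12−8)/6)² = 0.444
te_Data cleaning = (11 + 4·13 + 15)/6 = 78/6 = 13; σ²_Data cleaning = ((15−11)/6)² = 0.444
te_Analysis = (1 + 4·2 + 3)/6 = 12/6 = 2; σ²_Analysis = ((3−1)/6)² = 0.111
te_Draft manuscript = (3 + 4·4 + 11)/6 = 30/6 = 5; σ²_Draft manuscript = ((11−3)/6)² = 1.778

Forward pass:
ES_Protocol design = 0; EF_Protocol design = 9
ES_IRB approval = 0; EF_IRB approval = 4
ES_Recruitment = max(EF_Protocol design=9, EF_IRB approval=4) = 9; EF_Recruitment = 9+10 = 19
ES_Instrument calibration = max(EF_Protocol design=9, EF_IRB approval=4) = 9; EF_Instrument calibration = 9+4 = 13
ES_Pilot data = max(EF_Recruitment=19, EF_Instrument calibration=13) = 19; EF_Pilot data = 19+6 = 25
ES_Data collection = max(EF_Protocol design=9, EF_Instrument calibration=13) = 13; EF_Data collection = 13+10 = 23
ES_Data cleaning = max(EF_IRB approval=4, EF_Instrument calibration=13) = 13; EF_Data cleaning = 13+13 = 26
ES_Analysis = max(EF_IRB approval=4, EF_Recruitment=19) = 19; EF_Analysis = 19+2 = 21
ES_Draft manuscript = max(EF_IRB approval=4, EF_Pilot data=25, EF_Data collection=23, EF_Data cleaning=26, EF_Analysis=21) = 26; EF_Draft manuscript = 26+5 = 31
Expected project duration μ = 31 hours. Critical path: Protocol design → Instrument calibration → Data cleaning → Draft manuscript.

Variance along critical path = 0.444 + 0.111 + 0.444 + 1.778 = 2.778; σ = √2.778 = 1.667 hours.
Z = (29 − 31) / 1.667 = -1.200
P(T ≤ 29) = Φ(-1.200) ≈ 0.115

0.115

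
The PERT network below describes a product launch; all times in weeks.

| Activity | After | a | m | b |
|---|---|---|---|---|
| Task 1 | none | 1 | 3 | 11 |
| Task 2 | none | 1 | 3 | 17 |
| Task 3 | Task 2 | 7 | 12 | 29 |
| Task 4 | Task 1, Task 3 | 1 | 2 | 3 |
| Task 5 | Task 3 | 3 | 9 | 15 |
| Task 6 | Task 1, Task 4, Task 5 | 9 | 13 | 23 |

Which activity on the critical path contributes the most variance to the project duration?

te_Task 1 = (1 + 4·3 + 11)/6 = 24/6 = 4; σ²_Task 1 = ((11−1)/6)² = 2.778
te_Task 2 = (1 + 4·3 + 17)/6 = 30/6 = 5; σ²_Task 2 = ((17−1)/6)² = 7.111
te_Task 3 = (7 + 4·12 + 29)/6 = 84/6 = 14; σ²_Task 3 = ((29−7)/6)² = 13.444
te_Task 4 = (1 + 4·2 + 3)/6 = 12/6 = 2; σ²_Task 4 = ((3−1)/6)² = 0.111
te_Task 5 = (3 + 4·9 + 15)/6 = 54/6 = 9; σ²_Task 5 = ((15−3)/6)² = 4.000
te_Task 6 = (9 + 4·13 + 23)/6 = 84/6 = 14; σ²_Task 6 = ((23−9)/6)² = 5.444

Forward pass:
ES_Task 1 = 0; EF_Task 1 = 4
ES_Task 2 = 0; EF_Task 2 = 5
ES_Task 3 = 5; EF_Task 3 = 5+14 = 19
ES_Task 4 = max(EF_Task 1=4, EF_Task 3=19) = 19; EF_Task 4 = 19+2 = 21
ES_Task 5 = 19; EF_Task 5 = 19+9 = 28
ES_Task 6 = max(EF_Task 1=4, EF_Task 4=21, EF_Task 5=28) = 28; EF_Task 6 = 28+14 = 42
Expected project duration μ = 42 weeks. Critical path: Task 2 → Task 3 → Task 5 → Task 6.

Variances on critical path: σ²_Task 2=7.111, σ²_Task 3=13.444, σ²_Task 5=4.000, σ²_Task 6=5.444.
Largest is σ²_Task 3 = 13.444.

Task 3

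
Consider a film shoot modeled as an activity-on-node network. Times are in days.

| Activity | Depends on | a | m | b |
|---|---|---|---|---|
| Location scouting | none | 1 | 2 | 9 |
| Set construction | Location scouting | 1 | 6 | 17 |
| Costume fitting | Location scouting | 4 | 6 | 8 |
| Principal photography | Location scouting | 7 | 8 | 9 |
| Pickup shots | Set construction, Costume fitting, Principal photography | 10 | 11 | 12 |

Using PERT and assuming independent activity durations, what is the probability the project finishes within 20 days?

0.079

te_Location scouting = (1 + 4·2 + 9)/6 = 18/6 = 3; σ²_Location scouting = ((9−1)/6)² = 1.778
te_Set construction = (1 + 4·6 + 17)/6 = 42/6 = 7; σ²_Set construction = ((17−1)/6)² = 7.111
te_Costume fitting = (4 + 4·6 + 8)/6 = 36/6 = 6; σ²_Costume fitting = ((8−4)/6)² = 0.444
te_Principal photography = (7 + 4·8 + 9)/6 = 48/6 = 8; σ²_Principal photography = ((9−7)/6)² = 0.111
te_Pickup shots = (10 + 4·11 + 12)/6 = 66/6 = 11; σ²_Pickup shots = ((12−10)/6)² = 0.111

Forward pass:
ES_Location scouting = 0; EF_Location scouting = 3
ES_Set construction = 3; EF_Set construction = 3+7 = 10
ES_Costume fitting = 3; EF_Costume fitting = 3+6 = 9
ES_Principal photography = 3; EF_Principal photography = 3+8 = 11
ES_Pickup shots = max(EF_Set construction=10, EF_Costume fitting=9, EF_Principal photography=11) = 11; EF_Pickup shots = 11+11 = 22
Expected project duration μ = 22 days. Critical path: Location scouting → Principal photography → Pickup shots.

Variance along critical path = 1.778 + 0.111 + 0.111 = 2.000; σ = √2.000 = 1.414 days.
Z = (20 − 22) / 1.414 = -1.414
P(T ≤ 20) = Φ(-1.414) ≈ 0.079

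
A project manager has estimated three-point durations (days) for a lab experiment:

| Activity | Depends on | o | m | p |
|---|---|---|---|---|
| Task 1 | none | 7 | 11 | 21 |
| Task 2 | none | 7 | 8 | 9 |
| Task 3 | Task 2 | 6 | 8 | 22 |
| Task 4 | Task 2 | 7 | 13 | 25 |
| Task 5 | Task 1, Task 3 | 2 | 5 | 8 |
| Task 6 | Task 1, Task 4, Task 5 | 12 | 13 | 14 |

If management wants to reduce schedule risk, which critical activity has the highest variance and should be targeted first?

te_Task 1 = (7 + 4·11 + 21)/6 = 72/6 = 12; σ²_Task 1 = ((21−7)/6)² = 5.444
te_Task 2 = (7 + 4·8 + 9)/6 = 48/6 = 8; σ²_Task 2 = ((9−7)/6)² = 0.111
te_Task 3 = (6 + 4·8 + 22)/6 = 60/6 = 10; σ²_Task 3 = ((22−6)/6)² = 7.111
te_Task 4 = (7 + 4·13 + 25)/6 = 84/6 = 14; σ²_Task 4 = ((25−7)/6)² = 9.000
te_Task 5 = (2 + 4·5 + 8)/6 = 30/6 = 5; σ²_Task 5 = ((8−2)/6)² = 1.000
te_Task 6 = (12 + 4·13 + 14)/6 = 78/6 = 13; σ²_Task 6 = ((14−12)/6)² = 0.111

Forward pass:
ES_Task 1 = 0; EF_Task 1 = 12
ES_Task 2 = 0; EF_Task 2 = 8
ES_Task 3 = 8; EF_Task 3 = 8+10 = 18
ES_Task 4 = 8; EF_Task 4 = 8+14 = 22
ES_Task 5 = max(EF_Task 1=12, EF_Task 3=18) = 18; EF_Task 5 = 18+5 = 23
ES_Task 6 = max(EF_Task 1=12, EF_Task 4=22, EF_Task 5=23) = 23; EF_Task 6 = 23+13 = 36
Expected project duration μ = 36 days. Critical path: Task 2 → Task 3 → Task 5 → Task 6.

Variances on critical path: σ²_Task 2=0.111, σ²_Task 3=7.111, σ²_Task 5=1.000, σ²_Task 6=0.111.
Largest is σ²_Task 3 = 7.111.

Task 3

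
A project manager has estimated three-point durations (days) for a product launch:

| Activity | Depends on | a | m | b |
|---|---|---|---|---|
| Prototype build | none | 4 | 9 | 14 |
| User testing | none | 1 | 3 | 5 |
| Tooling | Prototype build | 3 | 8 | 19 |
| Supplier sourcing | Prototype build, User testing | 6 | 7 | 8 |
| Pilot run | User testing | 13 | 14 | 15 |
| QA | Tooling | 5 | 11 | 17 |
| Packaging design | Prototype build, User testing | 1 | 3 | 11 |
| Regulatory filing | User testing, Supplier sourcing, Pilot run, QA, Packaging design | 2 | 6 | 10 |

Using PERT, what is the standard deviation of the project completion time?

3.96 days

te_Prototype build = (4 + 4·9 + 14)/6 = 54/6 = 9; σ²_Prototype build = ((14−4)/6)² = 2.778
te_User testing = (1 + 4·3 + 5)/6 = 18/6 = 3; σ²_User testing = ((5−1)/6)² = 0.444
te_Tooling = (3 + 4·8 + 19)/6 = 54/6 = 9; σ²_Tooling = ((19−3)/6)² = 7.111
te_Supplier sourcing = (6 + 4·7 + 8)/6 = 42/6 = 7; σ²_Supplier sourcing = ((8−6)/6)² = 0.111
te_Pilot run = (13 + 4·14 + 15)/6 = 84/6 = 14; σ²_Pilot run = ((15−13)/6)² = 0.111
te_QA = (5 + 4·11 + 17)/6 = 66/6 = 11; σ²_QA = ((17−5)/6)² = 4.000
te_Packaging design = (1 + 4·3 + 11)/6 = 24/6 = 4; σ²_Packaging design = ((11−1)/6)² = 2.778
te_Regulatory filing = (2 + 4·6 + 10)/6 = 36/6 = 6; σ²_Regulatory filing = ((10−2)/6)² = 1.778

Forward pass:
ES_Prototype build = 0; EF_Prototype build = 9
ES_User testing = 0; EF_User testing = 3
ES_Tooling = 9; EF_Tooling = 9+9 = 18
ES_Supplier sourcing = max(EF_Prototype build=9, EF_User testing=3) = 9; EF_Supplier sourcing = 9+7 = 16
ES_Pilot run = 3; EF_Pilot run = 3+14 = 17
ES_QA = 18; EF_QA = 18+11 = 29
ES_Packaging design = max(EF_Prototype build=9, EF_User testing=3) = 9; EF_Packaging design = 9+4 = 13
ES_Regulatory filing = max(EF_User testing=3, EF_Supplier sourcing=16, EF_Pilot run=17, EF_QA=29, EF_Packaging design=13) = 29; EF_Regulatory filing = 29+6 = 35
Expected project duration μ = 35 days. Critical path: Prototype build → Tooling → QA → Regulatory filing.

Variance along critical path = 2.778 + 7.111 + 4.000 + 1.778 = 15.667
σ = √15.667 = 3.958 days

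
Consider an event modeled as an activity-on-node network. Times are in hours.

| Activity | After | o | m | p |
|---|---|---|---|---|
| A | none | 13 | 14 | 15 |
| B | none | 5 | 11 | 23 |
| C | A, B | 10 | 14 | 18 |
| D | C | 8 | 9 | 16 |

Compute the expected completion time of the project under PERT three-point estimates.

38 hours

te_A = (13 + 4·14 + 15)/6 = 84/6 = 14
te_B = (5 + 4·11 + 23)/6 = 72/6 = 12
te_C = (10 + 4·14 + 18)/6 = 84/6 = 14
te_D = (8 + 4·9 + 16)/6 = 60/6 = 10

Forward pass:
ES_A = 0; EF_A = 14
ES_B = 0; EF_B = 12
ES_C = max(EF_A=14, EF_B=12) = 14; EF_C = 14+14 = 28
ES_D = 28; EF_D = 28+10 = 38
Expected project duration μ = 38 hours. Critical path: A → C → D.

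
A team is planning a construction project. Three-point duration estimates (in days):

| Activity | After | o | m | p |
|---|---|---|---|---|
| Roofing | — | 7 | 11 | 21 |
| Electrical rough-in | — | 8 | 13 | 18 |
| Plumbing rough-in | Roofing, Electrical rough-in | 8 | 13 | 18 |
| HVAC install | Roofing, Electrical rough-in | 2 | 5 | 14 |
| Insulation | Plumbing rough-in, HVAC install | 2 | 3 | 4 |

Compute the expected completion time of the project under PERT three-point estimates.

29 days

te_Roofing = (7 + 4·11 + 21)/6 = 72/6 = 12
te_Electrical rough-in = (8 + 4·13 + 18)/6 = 78/6 = 13
te_Plumbing rough-in = (8 + 4·13 + 18)/6 = 78/6 = 13
te_HVAC install = (2 + 4·5 + 14)/6 = 36/6 = 6
te_Insulation = (2 + 4·3 + 4)/6 = 18/6 = 3

Forward pass:
ES_Roofing = 0; EF_Roofing = 12
ES_Electrical rough-in = 0; EF_Electrical rough-in = 13
ES_Plumbing rough-in = max(EF_Roofing=12, EF_Electrical rough-in=13) = 13; EF_Plumbing rough-in = 13+13 = 26
ES_HVAC install = max(EF_Roofing=12, EF_Electrical rough-in=13) = 13; EF_HVAC install = 13+6 = 19
ES_Insulation = max(EF_Plumbing rough-in=26, EF_HVAC install=19) = 26; EF_Insulation = 26+3 = 29
Expected project duration μ = 29 days. Critical path: Electrical rough-in → Plumbing rough-in → Insulation.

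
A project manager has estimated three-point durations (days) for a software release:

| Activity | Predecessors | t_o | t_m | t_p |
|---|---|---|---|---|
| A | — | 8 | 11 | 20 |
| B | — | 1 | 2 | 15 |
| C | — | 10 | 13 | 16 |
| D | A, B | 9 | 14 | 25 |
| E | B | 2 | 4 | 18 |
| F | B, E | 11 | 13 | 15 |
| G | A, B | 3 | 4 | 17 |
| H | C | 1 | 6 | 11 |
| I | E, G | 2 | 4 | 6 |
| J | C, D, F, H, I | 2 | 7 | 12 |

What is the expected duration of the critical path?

te_A = (8 + 4·11 + 20)/6 = 72/6 = 12
te_B = (1 + 4·2 + 15)/6 = 24/6 = 4
te_C = (10 + 4·13 + 16)/6 = 78/6 = 13
te_D = (9 + 4·14 + 25)/6 = 90/6 = 15
te_E = (2 + 4·4 + 18)/6 = 36/6 = 6
te_F = (11 + 4·13 + 15)/6 = 78/6 = 13
te_G = (3 + 4·4 + 17)/6 = 36/6 = 6
te_H = (1 + 4·6 + 11)/6 = 36/6 = 6
te_I = (2 + 4·4 + 6)/6 = 24/6 = 4
te_J = (2 + 4·7 + 12)/6 = 42/6 = 7

Forward pass:
ES_A = 0; EF_A = 12
ES_B = 0; EF_B = 4
ES_C = 0; EF_C = 13
ES_D = max(EF_A=12, EF_B=4) = 12; EF_D = 12+15 = 27
ES_E = 4; EF_E = 4+6 = 10
ES_F = max(EF_B=4, EF_E=10) = 10; EF_F = 10+13 = 23
ES_G = max(EF_A=12, EF_B=4) = 12; EF_G = 12+6 = 18
ES_H = 13; EF_H = 13+6 = 19
ES_I = max(EF_E=10, EF_G=18) = 18; EF_I = 18+4 = 22
ES_J = max(EF_C=13, EF_D=27, EF_F=23, EF_H=19, EF_I=22) = 27; EF_J = 27+7 = 34
Expected project duration μ = 34 days. Critical path: A → D → J.

34 days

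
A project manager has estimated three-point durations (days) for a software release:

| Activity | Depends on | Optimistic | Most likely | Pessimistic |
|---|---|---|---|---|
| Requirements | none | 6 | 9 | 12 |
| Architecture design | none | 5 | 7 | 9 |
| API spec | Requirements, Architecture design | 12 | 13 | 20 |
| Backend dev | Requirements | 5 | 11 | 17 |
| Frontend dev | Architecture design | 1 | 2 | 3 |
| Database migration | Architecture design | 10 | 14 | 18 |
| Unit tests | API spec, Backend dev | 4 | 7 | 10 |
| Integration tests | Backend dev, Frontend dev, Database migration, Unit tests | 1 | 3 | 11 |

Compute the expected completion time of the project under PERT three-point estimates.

te_Requirements = (6 + 4·9 + 12)/6 = 54/6 = 9
te_Architecture design = (5 + 4·7 + 9)/6 = 42/6 = 7
te_API spec = (12 + 4·13 + 20)/6 = 84/6 = 14
te_Backend dev = (5 + 4·11 + 17)/6 = 66/6 = 11
te_Frontend dev = (1 + 4·2 + 3)/6 = 12/6 = 2
te_Database migration = (10 + 4·14 + 18)/6 = 84/6 = 14
te_Unit tests = (4 + 4·7 + 10)/6 = 42/6 = 7
te_Integration tests = (1 + 4·3 + 11)/6 = 24/6 = 4

Forward pass:
ES_Requirements = 0; EF_Requirements = 9
ES_Architecture design = 0; EF_Architecture design = 7
ES_API spec = max(EF_Requirements=9, EF_Architecture design=7) = 9; EF_API spec = 9+14 = 23
ES_Backend dev = 9; EF_Backend dev = 9+11 = 20
ES_Frontend dev = 7; EF_Frontend dev = 7+2 = 9
ES_Database migration = 7; EF_Database migration = 7+14 = 21
ES_Unit tests = max(EF_API spec=23, EF_Backend dev=20) = 23; EF_Unit tests = 23+7 = 30
ES_Integration tests = max(EF_Backend dev=20, EF_Frontend dev=9, EF_Database migration=21, EF_Unit tests=30) = 30; EF_Integration tests = 30+4 = 34
Expected project duration μ = 34 days. Critical path: Requirements → API spec → Unit tests → Integration tests.

34 days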